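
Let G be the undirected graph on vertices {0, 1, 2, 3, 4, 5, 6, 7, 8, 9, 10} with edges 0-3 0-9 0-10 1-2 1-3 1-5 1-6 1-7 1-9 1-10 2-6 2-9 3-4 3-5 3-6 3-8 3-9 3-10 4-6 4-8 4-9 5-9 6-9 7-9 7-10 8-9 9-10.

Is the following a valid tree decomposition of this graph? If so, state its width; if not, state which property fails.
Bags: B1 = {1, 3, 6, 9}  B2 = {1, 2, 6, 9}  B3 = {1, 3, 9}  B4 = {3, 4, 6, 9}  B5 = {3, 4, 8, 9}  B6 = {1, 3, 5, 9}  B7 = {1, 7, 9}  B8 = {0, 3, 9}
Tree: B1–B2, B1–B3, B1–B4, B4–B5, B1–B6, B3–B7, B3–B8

No — vertex 10 appears in no bag.

A tree decomposition must satisfy three properties: every vertex lies in some bag; for every edge, both endpoints lie together in some bag; and for every vertex, the bags containing it form a connected subtree. Here vertex 10 appears in no bag, so the decomposition is invalid.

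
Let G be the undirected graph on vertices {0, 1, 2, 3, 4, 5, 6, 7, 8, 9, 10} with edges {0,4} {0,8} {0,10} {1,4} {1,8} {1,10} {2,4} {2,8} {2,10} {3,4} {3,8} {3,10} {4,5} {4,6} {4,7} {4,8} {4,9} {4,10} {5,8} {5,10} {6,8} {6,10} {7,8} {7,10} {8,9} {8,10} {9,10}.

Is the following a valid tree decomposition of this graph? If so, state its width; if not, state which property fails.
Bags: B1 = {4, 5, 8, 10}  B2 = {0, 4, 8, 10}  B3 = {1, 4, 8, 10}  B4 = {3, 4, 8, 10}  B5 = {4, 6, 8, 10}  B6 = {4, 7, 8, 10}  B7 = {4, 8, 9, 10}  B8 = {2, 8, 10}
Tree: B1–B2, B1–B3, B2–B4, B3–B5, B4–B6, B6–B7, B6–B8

A tree decomposition must satisfy three properties: every vertex lies in some bag; for every edge, both endpoints lie together in some bag; and for every vertex, the bags containing it form a connected subtree. Here edge (4,2) lies in no bag, so the decomposition is invalid.

No — edge (4,2) lies in no bag.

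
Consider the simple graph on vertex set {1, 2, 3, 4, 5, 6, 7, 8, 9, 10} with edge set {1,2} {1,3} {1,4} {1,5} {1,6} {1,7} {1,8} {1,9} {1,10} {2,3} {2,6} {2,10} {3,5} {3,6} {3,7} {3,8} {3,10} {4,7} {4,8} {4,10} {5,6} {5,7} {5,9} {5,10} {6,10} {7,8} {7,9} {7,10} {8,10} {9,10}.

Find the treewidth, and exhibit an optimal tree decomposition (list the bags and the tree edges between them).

Each bag holds 5 vertices, so the decomposition has width 4, which upper-bounds the treewidth. Conversely, {1, 5, 7, 9, 10} is a clique of size 5, and the vertices of any clique must share a bag in every tree decomposition; so some bag has ≥ 5 vertices and tw(G) ≥ 4. Combining the bounds, tw(G) = 4.

Treewidth 4.
Bags: B1 = {1, 3, 7, 8, 10}  B2 = {1, 3, 5, 7, 10}  B3 = {1, 5, 7, 9, 10}  B4 = {1, 3, 5, 6, 10}  B5 = {1, 2, 3, 6, 10}  B6 = {1, 4, 7, 8, 10}
Tree: B1–B2, B2–B3, B2–B4, B4–B5, B1–B6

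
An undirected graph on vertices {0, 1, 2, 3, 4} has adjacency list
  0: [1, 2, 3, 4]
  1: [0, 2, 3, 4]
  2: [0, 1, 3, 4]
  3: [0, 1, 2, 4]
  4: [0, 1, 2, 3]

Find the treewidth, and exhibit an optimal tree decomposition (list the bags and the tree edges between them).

Treewidth 4.
One such decomposition:
Bags: B1 = {0, 1, 2, 3, 4}
Tree: (single bag)

With just one bag of size 5, the width is 5 − 1 = 4, so tw(G) ≤ 4. For the lower bound, the 5 vertices {0, 1, 2, 3, 4} are pairwise adjacent, and any tree decomposition puts a clique entirely inside one bag — forcing width ≥ 4. Combining the bounds, tw(G) = 4.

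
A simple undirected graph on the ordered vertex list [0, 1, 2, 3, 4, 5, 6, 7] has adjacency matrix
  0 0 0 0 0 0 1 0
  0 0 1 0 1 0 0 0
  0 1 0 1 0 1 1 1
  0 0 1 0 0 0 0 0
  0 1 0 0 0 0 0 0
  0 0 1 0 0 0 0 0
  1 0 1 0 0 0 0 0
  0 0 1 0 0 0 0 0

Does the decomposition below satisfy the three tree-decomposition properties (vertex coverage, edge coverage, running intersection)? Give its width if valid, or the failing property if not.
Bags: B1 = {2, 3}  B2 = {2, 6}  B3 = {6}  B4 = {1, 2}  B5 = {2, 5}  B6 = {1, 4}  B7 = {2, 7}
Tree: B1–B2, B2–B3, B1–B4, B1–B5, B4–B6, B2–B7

No — vertex 0 appears in no bag.

A tree decomposition must satisfy three properties: every vertex lies in some bag; for every edge, both endpoints lie together in some bag; and for every vertex, the bags containing it form a connected subtree. Here vertex 0 appears in no bag, so the decomposition is invalid.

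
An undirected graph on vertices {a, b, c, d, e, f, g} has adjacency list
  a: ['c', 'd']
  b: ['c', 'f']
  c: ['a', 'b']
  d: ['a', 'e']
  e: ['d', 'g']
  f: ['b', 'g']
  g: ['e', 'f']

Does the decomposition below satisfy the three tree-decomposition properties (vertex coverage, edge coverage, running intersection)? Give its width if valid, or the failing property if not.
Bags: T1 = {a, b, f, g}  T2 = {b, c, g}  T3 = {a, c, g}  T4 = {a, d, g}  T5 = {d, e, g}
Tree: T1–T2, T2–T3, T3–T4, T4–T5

A tree decomposition must satisfy three properties: every vertex lies in some bag; for every edge, both endpoints lie together in some bag; and for every vertex, the bags containing it form a connected subtree. Here bags containing vertex a are not connected in the tree, so the decomposition is invalid.

No — bags containing vertex a are not connected in the tree.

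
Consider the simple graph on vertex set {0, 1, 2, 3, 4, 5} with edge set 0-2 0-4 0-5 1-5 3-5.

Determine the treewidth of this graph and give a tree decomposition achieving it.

Treewidth 1.
One optimal decomposition is:
Bags: B1 = {0, 4}  B2 = {0, 5}  B3 = {0, 2}  B4 = {1, 5}  B5 = {3, 5}
Tree: B1–B2, B2–B3, B2–B4, B2–B5

Each bag holds 2 vertices, so the decomposition has width 1, which upper-bounds the treewidth. Any graph with an edge has treewidth ≥ 1, and G has the edge 0–4. Therefore the treewidth is 1.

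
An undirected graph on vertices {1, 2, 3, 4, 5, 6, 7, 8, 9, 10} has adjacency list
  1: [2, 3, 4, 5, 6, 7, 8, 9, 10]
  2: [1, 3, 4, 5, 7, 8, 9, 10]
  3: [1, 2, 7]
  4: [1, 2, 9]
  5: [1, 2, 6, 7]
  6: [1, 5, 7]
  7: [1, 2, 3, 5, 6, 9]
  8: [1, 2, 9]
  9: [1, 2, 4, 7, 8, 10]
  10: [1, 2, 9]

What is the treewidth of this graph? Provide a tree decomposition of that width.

Every bag has size at most 4, so the width is 4 − 1 = 3 and tw(G) ≤ 3. For the lower bound, the 4 vertices {1, 2, 8, 9} are pairwise adjacent, and any tree decomposition puts a clique entirely inside one bag — forcing width ≥ 3. Therefore the treewidth is 3.

Treewidth 3.
One optimal decomposition is:
Bags: B1 = {1, 2, 7, 9}  B2 = {1, 2, 9, 10}  B3 = {1, 2, 5, 7}  B4 = {1, 5, 6, 7}  B5 = {1, 2, 4, 9}  B6 = {1, 2, 3, 7}  B7 = {1, 2, 8, 9}
Tree: B1–B2, B1–B3, B3–B4, B1–B5, B3–B6, B2–B7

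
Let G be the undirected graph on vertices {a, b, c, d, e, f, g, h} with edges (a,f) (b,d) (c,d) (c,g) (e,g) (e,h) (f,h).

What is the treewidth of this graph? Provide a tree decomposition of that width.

Treewidth 1.
Bags: B1 = {a, f}  B2 = {f, h}  B3 = {e, h}  B4 = {e, g}  B5 = {c, g}  B6 = {c, d}  B7 = {b, d}
Tree: B1–B2, B2–B3, B3–B4, B4–B5, B5–B6, B6–B7

The largest bag has 2 vertices, giving width 1; this decomposition certifies tw(G) ≤ 1. G has an edge, so its treewidth is at least 1. Combining the bounds, tw(G) = 1.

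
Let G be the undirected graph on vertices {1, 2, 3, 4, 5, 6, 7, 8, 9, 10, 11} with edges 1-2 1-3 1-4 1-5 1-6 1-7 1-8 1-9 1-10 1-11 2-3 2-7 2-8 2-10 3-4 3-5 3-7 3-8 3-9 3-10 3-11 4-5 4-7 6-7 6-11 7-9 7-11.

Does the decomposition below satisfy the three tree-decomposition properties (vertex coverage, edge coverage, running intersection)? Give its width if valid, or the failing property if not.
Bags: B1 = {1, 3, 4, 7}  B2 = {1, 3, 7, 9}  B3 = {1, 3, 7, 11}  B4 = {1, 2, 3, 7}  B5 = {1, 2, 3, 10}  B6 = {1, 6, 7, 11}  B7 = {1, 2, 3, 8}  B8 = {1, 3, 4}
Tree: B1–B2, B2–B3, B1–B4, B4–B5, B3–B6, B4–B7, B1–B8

A tree decomposition must satisfy three properties: every vertex lies in some bag; for every edge, both endpoints lie together in some bag; and for every vertex, the bags containing it form a connected subtree. Here vertex 5 appears in no bag, so the decomposition is invalid.

No — vertex 5 appears in no bag.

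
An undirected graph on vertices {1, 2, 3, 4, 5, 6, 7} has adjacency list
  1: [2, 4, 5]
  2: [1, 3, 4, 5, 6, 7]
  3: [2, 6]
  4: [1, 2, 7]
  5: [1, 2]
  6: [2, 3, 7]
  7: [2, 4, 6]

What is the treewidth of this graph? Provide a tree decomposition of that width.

Treewidth 2.
Bags: B1 = {1, 2, 4}  B2 = {1, 2, 5}  B3 = {2, 4, 7}  B4 = {2, 6, 7}  B5 = {2, 3, 6}
Tree: B1–B2, B1–B3, B3–B4, B4–B5

The largest bag has 3 vertices, giving width 2; this decomposition certifies tw(G) ≤ 2. For the lower bound, the 3 vertices {1, 2, 4} are pairwise adjacent, and any tree decomposition puts a clique entirely inside one bag — forcing width ≥ 2. Hence tw(G) = 2 exactly.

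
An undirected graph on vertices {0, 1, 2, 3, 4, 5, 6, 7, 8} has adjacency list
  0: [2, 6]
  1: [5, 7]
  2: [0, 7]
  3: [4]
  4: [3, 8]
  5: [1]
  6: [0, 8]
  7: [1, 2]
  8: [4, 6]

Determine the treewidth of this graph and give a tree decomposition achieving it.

Treewidth 1.
Bags: B1 = {1, 5}  B2 = {1, 7}  B3 = {2, 7}  B4 = {0, 2}  B5 = {0, 6}  B6 = {6, 8}  B7 = {4, 8}  B8 = {3, 4}
Tree: B1–B2, B2–B3, B3–B4, B4–B5, B5–B6, B6–B7, B7–B8

Each bag holds 2 vertices, so the decomposition has width 1, which upper-bounds the treewidth. Any graph with an edge has treewidth ≥ 1, and G has the edge 5–1. Therefore the treewidth is 1.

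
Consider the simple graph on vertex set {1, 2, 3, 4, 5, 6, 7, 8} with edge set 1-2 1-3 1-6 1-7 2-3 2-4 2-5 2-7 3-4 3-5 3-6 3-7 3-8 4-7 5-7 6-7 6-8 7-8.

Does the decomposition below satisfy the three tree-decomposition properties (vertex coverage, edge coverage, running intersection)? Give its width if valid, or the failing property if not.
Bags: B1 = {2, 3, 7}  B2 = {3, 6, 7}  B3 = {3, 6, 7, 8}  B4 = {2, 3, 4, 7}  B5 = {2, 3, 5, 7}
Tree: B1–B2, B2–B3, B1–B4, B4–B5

No — vertex 1 appears in no bag.

A tree decomposition must satisfy three properties: every vertex lies in some bag; for every edge, both endpoints lie together in some bag; and for every vertex, the bags containing it form a connected subtree. Here vertex 1 appears in no bag, so the decomposition is invalid.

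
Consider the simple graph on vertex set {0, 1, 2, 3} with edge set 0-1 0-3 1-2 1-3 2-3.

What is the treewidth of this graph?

2

A width-2 tree decomposition is:
Bags: B1 = {0, 1, 3}  B2 = {1, 2, 3}
Tree: B1–B2
The largest bag has 3 vertices, giving width 2; this decomposition certifies tw(G) ≤ 2. On the other hand G contains the 3-clique {0, 1, 3}. A clique must lie in a single bag of any decomposition, so no decomposition can have width below 2. Combining the bounds, tw(G) = 2.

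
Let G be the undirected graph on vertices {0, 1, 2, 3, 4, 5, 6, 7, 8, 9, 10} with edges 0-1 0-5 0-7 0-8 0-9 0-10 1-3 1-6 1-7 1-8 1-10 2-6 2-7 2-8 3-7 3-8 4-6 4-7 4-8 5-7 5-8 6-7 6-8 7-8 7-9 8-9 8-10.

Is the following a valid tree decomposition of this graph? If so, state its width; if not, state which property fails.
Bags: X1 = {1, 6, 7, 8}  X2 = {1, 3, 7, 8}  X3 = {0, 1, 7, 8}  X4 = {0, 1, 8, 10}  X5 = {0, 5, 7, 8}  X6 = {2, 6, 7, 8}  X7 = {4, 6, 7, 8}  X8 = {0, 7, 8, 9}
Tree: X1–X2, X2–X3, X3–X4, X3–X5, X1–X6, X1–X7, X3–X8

Yes; width 3.

Vertex coverage: the bags together contain {0, 1, 2, 3, 4, 5, 6, 7, 8, 9, 10}, the full vertex set. Edge coverage: each edge of G has both endpoints in at least one bag. Running intersection: for every vertex, the bags containing it form a connected subtree. All three properties hold, so this is a valid tree decomposition of width max|bag| − 1 = 3, and hence tw(G) ≤ 3.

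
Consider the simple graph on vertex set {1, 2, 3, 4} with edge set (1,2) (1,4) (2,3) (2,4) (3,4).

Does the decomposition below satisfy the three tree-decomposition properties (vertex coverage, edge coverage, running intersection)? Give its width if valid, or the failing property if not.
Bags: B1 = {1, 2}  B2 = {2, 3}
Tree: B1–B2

No — vertex 4 appears in no bag.

A tree decomposition must satisfy three properties: every vertex lies in some bag; for every edge, both endpoints lie together in some bag; and for every vertex, the bags containing it form a connected subtree. Here vertex 4 appears in no bag, so the decomposition is invalid.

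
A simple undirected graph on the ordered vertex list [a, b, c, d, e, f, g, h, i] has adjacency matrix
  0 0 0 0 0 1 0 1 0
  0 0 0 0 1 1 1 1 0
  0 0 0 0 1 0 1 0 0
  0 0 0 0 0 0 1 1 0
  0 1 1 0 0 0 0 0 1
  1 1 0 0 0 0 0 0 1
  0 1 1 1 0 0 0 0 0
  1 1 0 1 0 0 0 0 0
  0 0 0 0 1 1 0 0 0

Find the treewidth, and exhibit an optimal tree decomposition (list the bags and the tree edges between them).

Each bag holds 4 vertices, so the decomposition has width 3, which upper-bounds the treewidth. For the lower bound: the 4 vertex sets {c,d,g}, {h}, {b}, {a,e,f,i} are disjoint, each induces a connected subgraph, and every pair is joined by at least one edge of G. Contracting each set to a single vertex therefore yields K_{4} as a minor, and since treewidth is minor-monotone, tw(G) ≥ tw(K_{4}) = 3. Combining the bounds, tw(G) = 3.

Treewidth 3.
Bags: B1 = {c, d, g, h}  B2 = {b, c, g, h}  B3 = {b, c, e, h}  B4 = {a, b, e, h}  B5 = {a, b, e, f}  B6 = {a, e, f, i}
Tree: B1–B2, B2–B3, B3–B4, B4–B5, B5–B6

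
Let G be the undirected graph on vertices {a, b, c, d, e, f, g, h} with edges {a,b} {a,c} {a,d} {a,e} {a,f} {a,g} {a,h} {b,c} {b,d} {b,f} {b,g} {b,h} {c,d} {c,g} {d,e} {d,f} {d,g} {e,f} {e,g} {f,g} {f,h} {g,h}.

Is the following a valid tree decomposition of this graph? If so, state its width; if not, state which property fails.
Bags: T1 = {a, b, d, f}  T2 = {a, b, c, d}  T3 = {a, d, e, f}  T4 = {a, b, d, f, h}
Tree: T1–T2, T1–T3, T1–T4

A tree decomposition must satisfy three properties: every vertex lies in some bag; for every edge, both endpoints lie together in some bag; and for every vertex, the bags containing it form a connected subtree. Here vertex g appears in no bag, so the decomposition is invalid.

No — vertex g appears in no bag.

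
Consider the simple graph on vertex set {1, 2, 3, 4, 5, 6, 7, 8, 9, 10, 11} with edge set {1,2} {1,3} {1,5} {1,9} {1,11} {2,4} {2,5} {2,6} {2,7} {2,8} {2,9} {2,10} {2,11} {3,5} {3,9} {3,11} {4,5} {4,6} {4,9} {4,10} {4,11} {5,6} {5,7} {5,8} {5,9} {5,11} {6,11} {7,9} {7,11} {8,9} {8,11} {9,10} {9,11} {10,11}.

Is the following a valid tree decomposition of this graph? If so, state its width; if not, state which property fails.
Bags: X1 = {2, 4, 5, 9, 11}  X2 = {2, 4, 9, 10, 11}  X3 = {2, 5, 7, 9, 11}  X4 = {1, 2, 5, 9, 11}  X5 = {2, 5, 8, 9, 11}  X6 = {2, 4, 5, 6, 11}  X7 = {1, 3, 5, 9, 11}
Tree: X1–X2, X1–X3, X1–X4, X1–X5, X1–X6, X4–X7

Checking the three conditions: (i) the bags cover all of {1, 2, 3, 4, 5, 6, 7, 8, 9, 10, 11}; (ii) for each edge, some bag contains both endpoints; (iii) the bags containing any fixed vertex form a subtree. All hold, so the decomposition is valid with width 5 − 1 = 4.

Yes; width 4.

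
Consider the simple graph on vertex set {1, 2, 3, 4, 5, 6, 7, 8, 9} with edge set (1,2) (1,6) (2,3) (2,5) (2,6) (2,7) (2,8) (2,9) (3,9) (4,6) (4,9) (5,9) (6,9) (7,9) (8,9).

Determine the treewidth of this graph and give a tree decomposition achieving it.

Each bag holds 3 vertices, so the decomposition has width 2, which upper-bounds the treewidth. For the lower bound, the 3 vertices {1, 2, 6} are pairwise adjacent, and any tree decomposition puts a clique entirely inside one bag — forcing width ≥ 2. The upper and lower bounds meet at 2, so that is the treewidth.

Treewidth 2.
One optimal decomposition is:
Bags: B1 = {2, 5, 9}  B2 = {2, 3, 9}  B3 = {2, 7, 9}  B4 = {2, 6, 9}  B5 = {2, 8, 9}  B6 = {1, 2, 6}  B7 = {4, 6, 9}
Tree: B1–B2, B2–B3, B1–B4, B2–B5, B4–B6, B4–B7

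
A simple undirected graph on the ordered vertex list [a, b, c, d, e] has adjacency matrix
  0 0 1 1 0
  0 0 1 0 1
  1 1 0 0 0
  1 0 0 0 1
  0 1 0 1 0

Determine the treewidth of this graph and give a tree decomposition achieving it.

Treewidth 2.
Bags: B1 = {b, d, e}  B2 = {b, c, d}  B3 = {a, c, d}
Tree: B1–B2, B2–B3

Every bag has size at most 3, so the width is 3 − 1 = 2 and tw(G) ≤ 2. For the lower bound, G contains the cycle d–e–b–c–a–d, so G is not a forest; only forests have treewidth ≤ 1, hence tw(G) ≥ 2. Therefore the treewidth is 2.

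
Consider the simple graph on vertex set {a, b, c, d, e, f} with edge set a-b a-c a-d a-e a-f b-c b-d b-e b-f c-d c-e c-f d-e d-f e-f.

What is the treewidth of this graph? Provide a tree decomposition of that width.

With just one bag of size 6, the width is 6 − 1 = 5, so tw(G) ≤ 5. Conversely, {a, b, c, d, e, f} is a clique of size 6, and the vertices of any clique must share a bag in every tree decomposition; so some bag has ≥ 6 vertices and tw(G) ≥ 5. The upper and lower bounds meet at 5, so that is the treewidth.

Treewidth 5.
One optimal decomposition is:
Bags: B1 = {a, b, c, d, e, f}
Tree: (single bag)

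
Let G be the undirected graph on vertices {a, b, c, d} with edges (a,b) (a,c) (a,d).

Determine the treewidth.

A width-1 tree decomposition is:
Bags: B1 = {a, b}  B2 = {a, d}  B3 = {a, c}
Tree: B1–B2, B1–B3
The largest bag has 2 vertices, giving width 1; this decomposition certifies tw(G) ≤ 1. G has an edge, so its treewidth is at least 1. Therefore the treewidth is 1.

1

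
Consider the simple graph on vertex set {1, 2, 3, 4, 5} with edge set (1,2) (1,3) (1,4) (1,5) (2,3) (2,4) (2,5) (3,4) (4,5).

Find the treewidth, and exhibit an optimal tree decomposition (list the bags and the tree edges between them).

Every bag has size at most 4, so the width is 4 − 1 = 3 and tw(G) ≤ 3. For the lower bound, the 4 vertices {1, 2, 3, 4} are pairwise adjacent, and any tree decomposition puts a clique entirely inside one bag — forcing width ≥ 3. The upper and lower bounds meet at 3, so that is the treewidth.

Treewidth 3.
One optimal decomposition is:
Bags: B1 = {1, 2, 3, 4}  B2 = {1, 2, 4, 5}
Tree: B1–B2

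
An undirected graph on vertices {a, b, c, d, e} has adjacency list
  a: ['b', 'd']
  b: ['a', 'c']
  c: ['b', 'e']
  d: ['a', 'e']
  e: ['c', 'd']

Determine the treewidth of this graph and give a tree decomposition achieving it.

Treewidth 2.
Bags: B1 = {a, d, e}  B2 = {a, c, e}  B3 = {a, b, c}
Tree: B1–B2, B2–B3

Each bag holds 3 vertices, so the decomposition has width 2, which upper-bounds the treewidth. For the lower bound, G contains the cycle a–d–e–c–b–a, so G is not a forest; only forests have treewidth ≤ 1, hence tw(G) ≥ 2. The upper and lower bounds meet at 2, so that is the treewidth.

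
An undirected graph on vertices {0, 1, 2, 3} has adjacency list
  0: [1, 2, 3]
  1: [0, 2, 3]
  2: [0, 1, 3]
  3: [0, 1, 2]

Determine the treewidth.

A width-3 tree decomposition is:
Bags: B1 = {0, 1, 2, 3}
Tree: (single bag)
With just one bag of size 4, the width is 4 − 1 = 3, so tw(G) ≤ 3. For the lower bound, the 4 vertices {0, 1, 2, 3} are pairwise adjacent, and any tree decomposition puts a clique entirely inside one bag — forcing width ≥ 3. Combining the bounds, tw(G) = 3.

3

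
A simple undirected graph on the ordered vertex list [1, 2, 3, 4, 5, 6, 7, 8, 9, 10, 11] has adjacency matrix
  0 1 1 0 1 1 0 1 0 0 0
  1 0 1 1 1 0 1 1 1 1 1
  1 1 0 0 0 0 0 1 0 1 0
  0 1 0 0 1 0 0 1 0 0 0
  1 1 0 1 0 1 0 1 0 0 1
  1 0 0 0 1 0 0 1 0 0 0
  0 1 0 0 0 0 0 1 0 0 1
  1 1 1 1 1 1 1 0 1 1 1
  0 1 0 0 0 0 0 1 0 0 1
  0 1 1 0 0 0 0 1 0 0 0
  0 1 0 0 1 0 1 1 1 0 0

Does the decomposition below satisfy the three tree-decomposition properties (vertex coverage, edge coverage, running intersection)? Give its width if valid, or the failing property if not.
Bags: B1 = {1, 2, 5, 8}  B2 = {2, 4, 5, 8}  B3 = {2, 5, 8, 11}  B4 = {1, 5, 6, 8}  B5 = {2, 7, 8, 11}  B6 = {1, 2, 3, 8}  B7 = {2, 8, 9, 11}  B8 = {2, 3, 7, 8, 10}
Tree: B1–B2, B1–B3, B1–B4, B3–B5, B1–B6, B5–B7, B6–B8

No — bags containing vertex 7 are not connected in the tree.

A tree decomposition must satisfy three properties: every vertex lies in some bag; for every edge, both endpoints lie together in some bag; and for every vertex, the bags containing it form a connected subtree. Here bags containing vertex 7 are not connected in the tree, so the decomposition is invalid.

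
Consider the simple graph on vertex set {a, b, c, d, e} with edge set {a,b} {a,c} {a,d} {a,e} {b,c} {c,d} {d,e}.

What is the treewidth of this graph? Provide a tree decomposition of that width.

Every bag has size at most 3, so the width is 3 − 1 = 2 and tw(G) ≤ 2. For the lower bound, the 3 vertices {a, d, e} are pairwise adjacent, and any tree decomposition puts a clique entirely inside one bag — forcing width ≥ 2. Hence tw(G) = 2 exactly.

Treewidth 2.
One such decomposition:
Bags: B1 = {a, c, d}  B2 = {a, d, e}  B3 = {a, b, c}
Tree: B1–B2, B1–B3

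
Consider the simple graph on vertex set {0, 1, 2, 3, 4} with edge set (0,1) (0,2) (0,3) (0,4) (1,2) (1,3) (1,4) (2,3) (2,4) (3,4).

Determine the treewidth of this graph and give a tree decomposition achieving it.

With just one bag of size 5, the width is 5 − 1 = 4, so tw(G) ≤ 4. For the lower bound, the 5 vertices {0, 1, 2, 3, 4} are pairwise adjacent, and any tree decomposition puts a clique entirely inside one bag — forcing width ≥ 4. The upper and lower bounds meet at 4, so that is the treewidth.

Treewidth 4.
One optimal decomposition is:
Bags: B1 = {0, 1, 2, 3, 4}
Tree: (single bag)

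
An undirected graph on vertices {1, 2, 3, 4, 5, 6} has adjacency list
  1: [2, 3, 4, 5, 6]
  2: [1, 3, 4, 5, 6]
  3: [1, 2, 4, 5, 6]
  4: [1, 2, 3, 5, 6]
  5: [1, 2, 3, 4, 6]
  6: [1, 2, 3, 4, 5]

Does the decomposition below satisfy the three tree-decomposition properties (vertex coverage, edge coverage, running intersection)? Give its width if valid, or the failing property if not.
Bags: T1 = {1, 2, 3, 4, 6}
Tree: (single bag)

No — vertex 5 appears in no bag.

A tree decomposition must satisfy three properties: every vertex lies in some bag; for every edge, both endpoints lie together in some bag; and for every vertex, the bags containing it form a connected subtree. Here vertex 5 appears in no bag, so the decomposition is invalid.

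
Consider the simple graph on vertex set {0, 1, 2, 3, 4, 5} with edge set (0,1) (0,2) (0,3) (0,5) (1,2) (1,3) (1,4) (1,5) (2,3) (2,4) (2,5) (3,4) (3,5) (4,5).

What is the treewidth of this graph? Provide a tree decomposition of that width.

Treewidth 4.
Bags: B1 = {0, 1, 2, 3, 5}  B2 = {1, 2, 3, 4, 5}
Tree: B1–B2

The largest bag has 5 vertices, giving width 4; this decomposition certifies tw(G) ≤ 4. Conversely, {0, 1, 2, 3, 5} is a clique of size 5, and the vertices of any clique must share a bag in every tree decomposition; so some bag has ≥ 5 vertices and tw(G) ≥ 4. Therefore the treewidth is 4.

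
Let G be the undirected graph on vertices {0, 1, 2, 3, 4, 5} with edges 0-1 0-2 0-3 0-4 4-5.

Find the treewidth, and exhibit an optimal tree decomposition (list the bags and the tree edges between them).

Treewidth 1.
One such decomposition:
Bags: B1 = {0, 4}  B2 = {0, 2}  B3 = {4, 5}  B4 = {0, 1}  B5 = {0, 3}
Tree: B1–B2, B1–B3, B2–B4, B4–B5

Every bag has size at most 2, so the width is 2 − 1 = 1 and tw(G) ≤ 1. Since G has at least one edge (e.g. 4–0), it is not an edgeless graph, so tw(G) ≥ 1. The upper and lower bounds meet at 1, so that is the treewidth.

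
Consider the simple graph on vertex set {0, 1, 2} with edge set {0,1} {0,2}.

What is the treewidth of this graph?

A width-1 tree decomposition is:
Bags: B1 = {0, 2}  B2 = {0, 1}
Tree: B1–B2
Every bag has size at most 2, so the width is 2 − 1 = 1 and tw(G) ≤ 1. G has an edge, so its treewidth is at least 1. The upper and lower bounds meet at 1, so that is the treewidth.

1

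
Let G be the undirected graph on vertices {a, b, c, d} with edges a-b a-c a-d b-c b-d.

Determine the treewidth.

2

A width-2 tree decomposition is:
Bags: B1 = {a, b, c}  B2 = {a, b, d}
Tree: B1–B2
The largest bag has 3 vertices, giving width 2; this decomposition certifies tw(G) ≤ 2. On the other hand G contains the 3-clique {a, b, d}. A clique must lie in a single bag of any decomposition, so no decomposition can have width below 2. Therefore the treewidth is 2.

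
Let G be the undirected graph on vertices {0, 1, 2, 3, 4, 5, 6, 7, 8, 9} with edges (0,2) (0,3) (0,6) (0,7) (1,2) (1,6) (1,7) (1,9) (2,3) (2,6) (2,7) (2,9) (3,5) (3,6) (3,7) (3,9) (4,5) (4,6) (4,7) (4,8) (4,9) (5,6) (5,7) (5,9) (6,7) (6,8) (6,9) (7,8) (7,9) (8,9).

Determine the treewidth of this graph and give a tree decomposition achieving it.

Treewidth 4.
One optimal decomposition is:
Bags: B1 = {2, 3, 6, 7, 9}  B2 = {3, 5, 6, 7, 9}  B3 = {4, 5, 6, 7, 9}  B4 = {4, 6, 7, 8, 9}  B5 = {0, 2, 3, 6, 7}  B6 = {1, 2, 6, 7, 9}
Tree: B1–B2, B2–B3, B3–B4, B1–B5, B1–B6

Every bag has size at most 5, so the width is 5 − 1 = 4 and tw(G) ≤ 4. Conversely, {0, 2, 3, 6, 7} is a clique of size 5, and the vertices of any clique must share a bag in every tree decomposition; so some bag has ≥ 5 vertices and tw(G) ≥ 4. Therefore the treewidth is 4.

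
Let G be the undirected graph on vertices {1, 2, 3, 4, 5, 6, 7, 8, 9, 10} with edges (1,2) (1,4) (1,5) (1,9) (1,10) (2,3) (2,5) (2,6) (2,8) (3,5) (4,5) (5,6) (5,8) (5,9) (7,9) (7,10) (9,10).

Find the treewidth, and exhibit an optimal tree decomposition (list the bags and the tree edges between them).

Treewidth 2.
Bags: B1 = {2, 5, 6}  B2 = {1, 2, 5}  B3 = {1, 4, 5}  B4 = {2, 5, 8}  B5 = {1, 5, 9}  B6 = {2, 3, 5}  B7 = {1, 9, 10}  B8 = {7, 9, 10}
Tree: B1–B2, B2–B3, B2–B4, B3–B5, B4–B6, B5–B7, B7–B8

Every bag has size at most 3, so the width is 3 − 1 = 2 and tw(G) ≤ 2. Conversely, {1, 9, 10} is a clique of size 3, and the vertices of any clique must share a bag in every tree decomposition; so some bag has ≥ 3 vertices and tw(G) ≥ 2. Hence tw(G) = 2 exactly.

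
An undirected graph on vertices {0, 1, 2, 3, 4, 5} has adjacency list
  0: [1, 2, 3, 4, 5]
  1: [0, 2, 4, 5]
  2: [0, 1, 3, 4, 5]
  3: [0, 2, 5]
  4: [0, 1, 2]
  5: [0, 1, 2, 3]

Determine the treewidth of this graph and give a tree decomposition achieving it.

Treewidth 3.
One optimal decomposition is:
Bags: B1 = {0, 1, 2, 5}  B2 = {0, 1, 2, 4}  B3 = {0, 2, 3, 5}
Tree: B1–B2, B1–B3

Each bag holds 4 vertices, so the decomposition has width 3, which upper-bounds the treewidth. On the other hand G contains the 4-clique {0, 1, 2, 4}. A clique must lie in a single bag of any decomposition, so no decomposition can have width below 3. The upper and lower bounds meet at 3, so that is the treewidth.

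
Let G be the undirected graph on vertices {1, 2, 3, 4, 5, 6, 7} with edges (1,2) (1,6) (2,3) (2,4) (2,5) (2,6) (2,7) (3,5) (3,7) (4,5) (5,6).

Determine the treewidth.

2

A width-2 tree decomposition is:
Bags: B1 = {2, 4, 5}  B2 = {2, 3, 5}  B3 = {2, 3, 7}  B4 = {2, 5, 6}  B5 = {1, 2, 6}
Tree: B1–B2, B2–B3, B2–B4, B4–B5
Each bag holds 3 vertices, so the decomposition has width 2, which upper-bounds the treewidth. Conversely, {1, 2, 6} is a clique of size 3, and the vertices of any clique must share a bag in every tree decomposition; so some bag has ≥ 3 vertices and tw(G) ≥ 2. Hence tw(G) = 2 exactly.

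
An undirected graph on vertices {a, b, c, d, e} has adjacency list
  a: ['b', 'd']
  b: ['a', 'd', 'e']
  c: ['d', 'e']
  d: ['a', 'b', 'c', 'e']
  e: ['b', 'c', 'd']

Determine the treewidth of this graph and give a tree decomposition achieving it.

Every bag has size at most 3, so the width is 3 − 1 = 2 and tw(G) ≤ 2. For the lower bound, the 3 vertices {c, d, e} are pairwise adjacent, and any tree decomposition puts a clique entirely inside one bag — forcing width ≥ 2. The upper and lower bounds meet at 2, so that is the treewidth.

Treewidth 2.
One such decomposition:
Bags: B1 = {c, d, e}  B2 = {b, d, e}  B3 = {a, b, d}
Tree: B1–B2, B2–B3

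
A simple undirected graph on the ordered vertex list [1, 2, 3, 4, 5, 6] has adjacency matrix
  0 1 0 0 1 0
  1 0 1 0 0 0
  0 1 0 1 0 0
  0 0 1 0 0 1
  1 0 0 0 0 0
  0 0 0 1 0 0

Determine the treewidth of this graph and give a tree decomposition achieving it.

Each bag holds 2 vertices, so the decomposition has width 1, which upper-bounds the treewidth. Since G has at least one edge (e.g. 6–4), it is not an edgeless graph, so tw(G) ≥ 1. Hence tw(G) = 1 exactly.

Treewidth 1.
One such decomposition:
Bags: B1 = {4, 6}  B2 = {3, 4}  B3 = {2, 3}  B4 = {1, 2}  B5 = {1, 5}
Tree: B1–B2, B2–B3, B3–B4, B4–B5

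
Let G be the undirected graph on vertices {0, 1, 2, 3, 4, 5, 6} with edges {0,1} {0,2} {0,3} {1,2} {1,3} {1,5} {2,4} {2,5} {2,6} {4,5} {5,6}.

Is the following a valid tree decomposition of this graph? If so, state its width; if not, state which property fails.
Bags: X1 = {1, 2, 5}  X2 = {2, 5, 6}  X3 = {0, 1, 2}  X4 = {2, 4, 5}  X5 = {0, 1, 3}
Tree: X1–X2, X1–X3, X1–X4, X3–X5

Yes; width 2.

Every vertex of G appears in some bag (union = {0, 1, 2, 3, 4, 5, 6}); every edge is covered by a bag; and for each vertex v the set of bags containing v is connected in the bag tree. The decomposition is therefore valid. The largest bag has 3 vertices, so the width is 2.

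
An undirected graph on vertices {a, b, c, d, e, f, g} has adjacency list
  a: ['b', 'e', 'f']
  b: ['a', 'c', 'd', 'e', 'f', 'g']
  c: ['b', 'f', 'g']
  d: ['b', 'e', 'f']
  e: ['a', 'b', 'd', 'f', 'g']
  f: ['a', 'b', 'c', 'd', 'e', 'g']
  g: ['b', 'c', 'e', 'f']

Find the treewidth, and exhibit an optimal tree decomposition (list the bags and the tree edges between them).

Each bag holds 4 vertices, so the decomposition has width 3, which upper-bounds the treewidth. Conversely, {b, d, e, f} is a clique of size 4, and the vertices of any clique must share a bag in every tree decomposition; so some bag has ≥ 4 vertices and tw(G) ≥ 3. Therefore the treewidth is 3.

Treewidth 3.
One optimal decomposition is:
Bags: B1 = {a, b, e, f}  B2 = {b, d, e, f}  B3 = {b, e, f, g}  B4 = {b, c, f, g}
Tree: B1–B2, B1–B3, B3–B4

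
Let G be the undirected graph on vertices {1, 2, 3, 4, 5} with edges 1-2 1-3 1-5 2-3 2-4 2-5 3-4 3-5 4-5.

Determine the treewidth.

A width-3 tree decomposition is:
Bags: B1 = {2, 3, 4, 5}  B2 = {1, 2, 3, 5}
Tree: B1–B2
Each bag holds 4 vertices, so the decomposition has width 3, which upper-bounds the treewidth. For the lower bound, the 4 vertices {1, 2, 3, 5} are pairwise adjacent, and any tree decomposition puts a clique entirely inside one bag — forcing width ≥ 3. Therefore the treewidth is 3.

3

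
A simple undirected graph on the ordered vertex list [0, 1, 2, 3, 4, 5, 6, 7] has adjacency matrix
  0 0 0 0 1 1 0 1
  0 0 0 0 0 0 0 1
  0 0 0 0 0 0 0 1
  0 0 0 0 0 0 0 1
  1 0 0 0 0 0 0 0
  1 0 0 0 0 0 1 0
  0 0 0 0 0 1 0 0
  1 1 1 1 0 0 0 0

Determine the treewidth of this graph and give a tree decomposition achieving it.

The largest bag has 2 vertices, giving width 1; this decomposition certifies tw(G) ≤ 1. G has an edge, so its treewidth is at least 1. The upper and lower bounds meet at 1, so that is the treewidth.

Treewidth 1.
Bags: B1 = {0, 7}  B2 = {0, 4}  B3 = {0, 5}  B4 = {1, 7}  B5 = {2, 7}  B6 = {3, 7}  B7 = {5, 6}
Tree: B1–B2, B1–B3, B1–B4, B4–B5, B1–B6, B3–B7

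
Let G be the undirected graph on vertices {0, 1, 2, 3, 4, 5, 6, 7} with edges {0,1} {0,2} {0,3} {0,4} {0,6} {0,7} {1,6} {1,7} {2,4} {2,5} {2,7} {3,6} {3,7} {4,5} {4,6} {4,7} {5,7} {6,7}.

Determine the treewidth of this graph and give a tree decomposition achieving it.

Every bag has size at most 4, so the width is 4 − 1 = 3 and tw(G) ≤ 3. For the lower bound, the 4 vertices {0, 2, 4, 7} are pairwise adjacent, and any tree decomposition puts a clique entirely inside one bag — forcing width ≥ 3. Therefore the treewidth is 3.

Treewidth 3.
One optimal decomposition is:
Bags: B1 = {0, 4, 6, 7}  B2 = {0, 3, 6, 7}  B3 = {0, 2, 4, 7}  B4 = {2, 4, 5, 7}  B5 = {0, 1, 6, 7}
Tree: B1–B2, B1–B3, B3–B4, B1–B5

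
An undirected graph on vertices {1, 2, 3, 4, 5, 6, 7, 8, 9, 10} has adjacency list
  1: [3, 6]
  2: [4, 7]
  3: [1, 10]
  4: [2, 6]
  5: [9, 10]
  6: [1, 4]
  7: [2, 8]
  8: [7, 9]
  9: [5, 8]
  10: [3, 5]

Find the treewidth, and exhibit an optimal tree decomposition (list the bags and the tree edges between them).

Treewidth 2.
One such decomposition:
Bags: B1 = {2, 4, 6}  B2 = {2, 6, 7}  B3 = {6, 7, 8}  B4 = {6, 8, 9}  B5 = {5, 6, 9}  B6 = {5, 6, 10}  B7 = {3, 6, 10}  B8 = {1, 3, 6}
Tree: B1–B2, B2–B3, B3–B4, B4–B5, B5–B6, B6–B7, B7–B8

Every bag has size at most 3, so the width is 3 − 1 = 2 and tw(G) ≤ 2. Since 6–4–2–7–8–9–5–10–3–1–6 is a cycle in G, G is not acyclic. Forests are exactly the graphs of treewidth ≤ 1, so tw(G) ≥ 2. Combining the bounds, tw(G) = 2.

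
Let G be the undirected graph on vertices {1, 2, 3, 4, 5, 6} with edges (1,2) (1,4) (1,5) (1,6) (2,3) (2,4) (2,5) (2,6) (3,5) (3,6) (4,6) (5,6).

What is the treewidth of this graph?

A width-3 tree decomposition is:
Bags: B1 = {1, 2, 4, 6}  B2 = {1, 2, 5, 6}  B3 = {2, 3, 5, 6}
Tree: B1–B2, B2–B3
Each bag holds 4 vertices, so the decomposition has width 3, which upper-bounds the treewidth. For the lower bound, the 4 vertices {1, 2, 4, 6} are pairwise adjacent, and any tree decomposition puts a clique entirely inside one bag — forcing width ≥ 3. Hence tw(G) = 3 exactly.

3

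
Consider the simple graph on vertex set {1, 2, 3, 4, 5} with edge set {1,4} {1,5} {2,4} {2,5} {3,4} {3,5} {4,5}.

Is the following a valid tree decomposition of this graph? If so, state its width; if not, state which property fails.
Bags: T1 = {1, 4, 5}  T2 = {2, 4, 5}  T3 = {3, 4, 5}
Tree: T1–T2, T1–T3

Yes; width 2.

Checking the three conditions: (i) the bags cover all of {1, 2, 3, 4, 5}; (ii) for each edge, some bag contains both endpoints; (iii) the bags containing any fixed vertex form a subtree. All hold, so the decomposition is valid with width 3 − 1 = 2.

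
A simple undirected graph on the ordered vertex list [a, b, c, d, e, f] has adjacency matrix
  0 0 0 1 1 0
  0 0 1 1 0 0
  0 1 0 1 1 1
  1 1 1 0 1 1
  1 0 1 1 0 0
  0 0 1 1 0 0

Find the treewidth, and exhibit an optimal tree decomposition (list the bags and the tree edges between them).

The largest bag has 3 vertices, giving width 2; this decomposition certifies tw(G) ≤ 2. Conversely, {c, d, e} is a clique of size 3, and the vertices of any clique must share a bag in every tree decomposition; so some bag has ≥ 3 vertices and tw(G) ≥ 2. Therefore the treewidth is 2.

Treewidth 2.
One such decomposition:
Bags: B1 = {c, d, e}  B2 = {b, c, d}  B3 = {a, d, e}  B4 = {c, d, f}
Tree: B1–B2, B1–B3, B1–B4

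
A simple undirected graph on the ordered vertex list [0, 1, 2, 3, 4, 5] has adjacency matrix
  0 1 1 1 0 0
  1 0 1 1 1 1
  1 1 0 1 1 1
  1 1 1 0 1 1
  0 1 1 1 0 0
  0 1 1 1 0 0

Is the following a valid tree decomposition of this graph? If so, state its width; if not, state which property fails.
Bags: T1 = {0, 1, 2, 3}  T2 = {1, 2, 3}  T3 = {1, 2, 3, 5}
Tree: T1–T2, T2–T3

No — vertex 4 appears in no bag.

A tree decomposition must satisfy three properties: every vertex lies in some bag; for every edge, both endpoints lie together in some bag; and for every vertex, the bags containing it form a connected subtree. Here vertex 4 appears in no bag, so the decomposition is invalid.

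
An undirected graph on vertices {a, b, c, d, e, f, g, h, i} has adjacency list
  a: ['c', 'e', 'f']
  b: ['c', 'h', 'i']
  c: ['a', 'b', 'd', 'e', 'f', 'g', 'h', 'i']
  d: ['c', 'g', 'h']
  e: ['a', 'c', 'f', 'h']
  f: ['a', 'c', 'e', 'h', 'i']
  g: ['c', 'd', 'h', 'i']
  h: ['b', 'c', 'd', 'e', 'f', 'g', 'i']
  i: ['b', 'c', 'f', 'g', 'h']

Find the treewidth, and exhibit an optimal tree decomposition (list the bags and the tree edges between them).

Treewidth 3.
One such decomposition:
Bags: B1 = {c, e, f, h}  B2 = {c, f, h, i}  B3 = {b, c, h, i}  B4 = {c, g, h, i}  B5 = {a, c, e, f}  B6 = {c, d, g, h}
Tree: B1–B2, B2–B3, B2–B4, B1–B5, B4–B6

Every bag has size at most 4, so the width is 4 − 1 = 3 and tw(G) ≤ 3. Conversely, {c, d, g, h} is a clique of size 4, and the vertices of any clique must share a bag in every tree decomposition; so some bag has ≥ 4 vertices and tw(G) ≥ 3. The upper and lower bounds meet at 3, so that is the treewidth.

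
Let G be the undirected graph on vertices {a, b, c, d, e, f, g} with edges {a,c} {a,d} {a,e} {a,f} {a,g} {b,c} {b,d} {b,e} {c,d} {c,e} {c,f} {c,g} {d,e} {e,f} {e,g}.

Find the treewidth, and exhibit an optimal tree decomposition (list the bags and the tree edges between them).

Treewidth 3.
One such decomposition:
Bags: B1 = {a, c, e, f}  B2 = {a, c, e, g}  B3 = {a, c, d, e}  B4 = {b, c, d, e}
Tree: B1–B2, B2–B3, B3–B4

Each bag holds 4 vertices, so the decomposition has width 3, which upper-bounds the treewidth. Conversely, {a, c, d, e} is a clique of size 4, and the vertices of any clique must share a bag in every tree decomposition; so some bag has ≥ 4 vertices and tw(G) ≥ 3. The upper and lower bounds meet at 3, so that is the treewidth.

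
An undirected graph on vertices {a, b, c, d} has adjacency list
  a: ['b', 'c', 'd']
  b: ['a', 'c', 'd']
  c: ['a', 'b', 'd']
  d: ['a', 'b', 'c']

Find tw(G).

A width-3 tree decomposition is:
Bags: B1 = {a, b, c, d}
Tree: (single bag)
A single bag containing all 4 vertices is trivially a valid decomposition of width 3. Conversely, {a, b, c, d} is a clique of size 4, and the vertices of any clique must share a bag in every tree decomposition; so some bag has ≥ 4 vertices and tw(G) ≥ 3. The upper and lower bounds meet at 3, so that is the treewidth.

3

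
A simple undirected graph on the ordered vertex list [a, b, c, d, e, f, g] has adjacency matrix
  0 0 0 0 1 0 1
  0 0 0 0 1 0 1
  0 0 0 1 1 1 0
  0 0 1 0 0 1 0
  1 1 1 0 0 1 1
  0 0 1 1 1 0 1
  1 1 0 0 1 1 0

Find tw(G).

A width-2 tree decomposition is:
Bags: B1 = {c, e, f}  B2 = {e, f, g}  B3 = {b, e, g}  B4 = {c, d, f}  B5 = {a, e, g}
Tree: B1–B2, B2–B3, B1–B4, B3–B5
Every bag has size at most 3, so the width is 3 − 1 = 2 and tw(G) ≤ 2. On the other hand G contains the 3-clique {c, d, f}. A clique must lie in a single bag of any decomposition, so no decomposition can have width below 2. Therefore the treewidth is 2.

2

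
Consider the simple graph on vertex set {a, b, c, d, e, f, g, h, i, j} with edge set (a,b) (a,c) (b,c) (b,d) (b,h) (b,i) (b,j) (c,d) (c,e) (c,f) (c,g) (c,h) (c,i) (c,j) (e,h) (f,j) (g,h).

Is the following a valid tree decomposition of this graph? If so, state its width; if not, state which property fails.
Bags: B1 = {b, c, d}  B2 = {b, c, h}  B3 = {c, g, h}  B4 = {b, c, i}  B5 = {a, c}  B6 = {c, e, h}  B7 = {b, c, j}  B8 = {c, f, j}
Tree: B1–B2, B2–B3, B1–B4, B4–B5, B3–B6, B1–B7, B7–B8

A tree decomposition must satisfy three properties: every vertex lies in some bag; for every edge, both endpoints lie together in some bag; and for every vertex, the bags containing it form a connected subtree. Here edge (b,a) lies in no bag, so the decomposition is invalid.

No — edge (b,a) lies in no bag.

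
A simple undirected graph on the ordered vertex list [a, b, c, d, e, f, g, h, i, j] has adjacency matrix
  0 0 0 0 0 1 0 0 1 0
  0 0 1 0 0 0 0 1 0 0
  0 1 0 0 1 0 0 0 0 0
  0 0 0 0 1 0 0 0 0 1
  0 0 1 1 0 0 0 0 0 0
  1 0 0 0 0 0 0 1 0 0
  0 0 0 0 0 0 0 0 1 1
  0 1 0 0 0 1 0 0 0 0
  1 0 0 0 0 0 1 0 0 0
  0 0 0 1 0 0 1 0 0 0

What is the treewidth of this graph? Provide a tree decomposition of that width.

Each bag holds 3 vertices, so the decomposition has width 2, which upper-bounds the treewidth. Since i–g–j–d–e–c–b–h–f–a–i is a cycle in G, G is not acyclic. Forests are exactly the graphs of treewidth ≤ 1, so tw(G) ≥ 2. Therefore the treewidth is 2.

Treewidth 2.
One such decomposition:
Bags: B1 = {g, i, j}  B2 = {d, i, j}  B3 = {d, e, i}  B4 = {c, e, i}  B5 = {b, c, i}  B6 = {b, h, i}  B7 = {f, h, i}  B8 = {a, f, i}
Tree: B1–B2, B2–B3, B3–B4, B4–B5, B5–B6, B6–B7, B7–B8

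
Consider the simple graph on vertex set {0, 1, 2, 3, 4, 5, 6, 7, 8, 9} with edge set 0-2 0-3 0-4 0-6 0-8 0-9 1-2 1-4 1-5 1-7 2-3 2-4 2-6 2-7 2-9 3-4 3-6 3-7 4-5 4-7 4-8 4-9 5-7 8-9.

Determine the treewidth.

A width-3 tree decomposition is:
Bags: B1 = {0, 2, 3, 4}  B2 = {0, 2, 3, 6}  B3 = {0, 2, 4, 9}  B4 = {2, 3, 4, 7}  B5 = {1, 2, 4, 7}  B6 = {0, 4, 8, 9}  B7 = {1, 4, 5, 7}
Tree: B1–B2, B1–B3, B1–B4, B4–B5, B3–B6, B5–B7
Every bag has size at most 4, so the width is 4 − 1 = 3 and tw(G) ≤ 3. Conversely, {0, 4, 8, 9} is a clique of size 4, and the vertices of any clique must share a bag in every tree decomposition; so some bag has ≥ 4 vertices and tw(G) ≥ 3. Hence tw(G) = 3 exactly.

3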